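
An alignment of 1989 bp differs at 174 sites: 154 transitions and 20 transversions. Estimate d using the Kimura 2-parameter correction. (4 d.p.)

0.0952

P = 154/1989 ≈ 0.077426 and Q = 20/1989 ≈ 0.010055.
Under the Kimura two-parameter model, d = −½ ln(1 − 2P − Q) − ¼ ln(1 − 2Q).
1 − 2P − Q = 0.835093, giving −½ ln(0.835093) = 0.090106.
1 − 2Q = 0.97989, giving −¼ ln(0.97989) = 0.005079.
d = 0.090106 + 0.005079 = 0.095185.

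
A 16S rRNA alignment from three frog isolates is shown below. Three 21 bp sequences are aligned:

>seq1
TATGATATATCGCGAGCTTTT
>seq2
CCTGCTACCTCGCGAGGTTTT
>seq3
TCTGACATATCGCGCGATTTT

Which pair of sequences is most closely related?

seq1–seq2: 6/21 differ, p = 0.286, d = 0.360.
seq1–seq3: 4/21 differ, p = 0.190, d = 0.220.
seq2–seq3: 7/21 differ, p = 0.333, d = 0.441.
The smallest distance is between seq1 and seq3.

seq1 and seq3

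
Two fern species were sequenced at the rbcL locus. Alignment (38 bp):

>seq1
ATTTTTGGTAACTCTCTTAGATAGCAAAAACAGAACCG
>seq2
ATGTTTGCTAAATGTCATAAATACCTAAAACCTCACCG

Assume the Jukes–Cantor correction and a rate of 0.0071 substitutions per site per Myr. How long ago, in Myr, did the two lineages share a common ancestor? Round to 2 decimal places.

25.76

The sequences differ at 11 of 38 sites, so p = 11/38 ≈ 0.289474.
d = −(3/4) ln(1 − 4p/3) = −0.75 ln(1 − 0.385965) = −0.75 ln(0.614035)
  = −0.75 × (-0.487703) = 0.365777 substitutions/site.
Under a molecular clock d = 2μt, so t = d/(2μ) = 0.365777 / (2 × 0.0071) = 25.76 Myr.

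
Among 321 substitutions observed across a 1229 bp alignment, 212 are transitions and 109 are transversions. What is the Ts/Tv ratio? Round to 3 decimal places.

1.945

R = 212/109 = 1.944954… ≈ 1.945 (to 3 d.p.).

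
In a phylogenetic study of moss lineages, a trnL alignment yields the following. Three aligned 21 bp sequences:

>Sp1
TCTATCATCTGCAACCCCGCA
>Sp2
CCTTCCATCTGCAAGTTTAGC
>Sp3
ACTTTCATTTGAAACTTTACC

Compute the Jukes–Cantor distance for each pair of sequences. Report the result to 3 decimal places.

Sp1–Sp2: 10/21 sites differ → p ≈ 0.47619, d = −0.75 ln(1 − 0.63492) = 0.755729 ≈ 0.756.
Sp1–Sp3: 9/21 sites differ → p ≈ 0.428571, d = −0.75 ln(1 − 0.571428) = 0.635472 ≈ 0.635.
Sp2–Sp3: 6/21 sites differ → p ≈ 0.285714, d = −0.75 ln(1 − 0.380952) = 0.359679 ≈ 0.360.

d(Sp1,Sp2) = 0.756, d(Sp1,Sp3) = 0.635, d(Sp2,Sp3) = 0.360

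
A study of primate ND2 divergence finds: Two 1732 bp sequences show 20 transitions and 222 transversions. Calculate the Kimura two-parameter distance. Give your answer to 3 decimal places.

0.156

P = 20/1732 ≈ 0.011547 and Q = 222/1732 ≈ 0.128176.
Under the Kimura two-parameter model, d = −½ ln(1 − 2P − Q) − ¼ ln(1 − 2Q).
1 − 2P − Q = 0.84873, giving −½ ln(0.84873) = 0.082007.
1 − 2Q = 0.743648, giving −¼ ln(0.743648) = 0.074047.
d = 0.082007 + 0.074047 = 0.156054.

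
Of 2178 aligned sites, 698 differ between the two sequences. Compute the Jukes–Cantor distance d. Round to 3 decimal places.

0.418

p = 698/2178 ≈ 0.320478.
d = −(3/4) ln(1 − 4p/3) = −0.75 ln(1 − 0.427304) = −0.75 ln(0.572696)
  = −0.75 × (-0.557400) = 0.418050 substitutions/site.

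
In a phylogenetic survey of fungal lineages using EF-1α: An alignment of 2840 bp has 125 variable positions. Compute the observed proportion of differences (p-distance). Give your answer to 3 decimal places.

0.044

p = 125/2840 = 0.044014… ≈ 0.044 (to 3 d.p.).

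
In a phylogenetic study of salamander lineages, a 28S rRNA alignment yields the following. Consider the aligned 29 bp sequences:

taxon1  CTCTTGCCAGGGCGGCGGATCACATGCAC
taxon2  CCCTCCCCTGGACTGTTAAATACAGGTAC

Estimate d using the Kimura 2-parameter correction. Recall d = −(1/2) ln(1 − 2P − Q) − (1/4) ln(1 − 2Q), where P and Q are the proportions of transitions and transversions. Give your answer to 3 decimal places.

Of 29 sites, 7 differences are transitions and 6 are transversions, so P = 7/29 ≈ 0.241379 and Q = 6/29 ≈ 0.206897.
Under the Kimura two-parameter model, d = −½ ln(1 − 2P − Q) − ¼ ln(1 − 2Q).
1 − 2P − Q = 0.310345, giving −½ ln(0.310345) = 0.585035.
1 − 2Q = 0.586206, giving −¼ ln(0.586206) = 0.133521.
d = 0.585035 + 0.133521 = 0.718556.

0.719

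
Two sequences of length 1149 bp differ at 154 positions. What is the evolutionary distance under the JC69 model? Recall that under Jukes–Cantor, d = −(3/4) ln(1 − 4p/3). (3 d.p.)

0.148

p = 154/1149 ≈ 0.13403.
d = −(3/4) ln(1 − 4p/3) = −0.75 ln(1 − 0.178707) = −0.75 ln(0.821293)
  = −0.75 × (-0.196875) = 0.147656 substitutions/site.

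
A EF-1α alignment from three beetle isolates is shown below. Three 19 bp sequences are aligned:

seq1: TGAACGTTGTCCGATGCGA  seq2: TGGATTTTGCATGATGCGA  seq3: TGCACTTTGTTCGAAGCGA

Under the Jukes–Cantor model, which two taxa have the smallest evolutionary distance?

seq1 and seq3

seq1–seq2: 6/19 differ, p = 0.316, d = 0.410.
seq1–seq3: 4/19 differ, p = 0.211, d = 0.247.
seq2–seq3: 6/19 differ, p = 0.316, d = 0.410.
The smallest distance is between seq1 and seq3.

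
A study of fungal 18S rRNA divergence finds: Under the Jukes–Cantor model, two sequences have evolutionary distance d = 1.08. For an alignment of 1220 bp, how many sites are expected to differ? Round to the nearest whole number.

698

Invert JC69: p = (3/4)(1 − e^(−4d/3)) = 0.75 × (1 − e^(-1.44)) = 0.75 × (1 − 0.236928) = 0.572304.
Expected differing sites = pL ≈ 0.572304 × 1220 = 698.21088 ≈ 698.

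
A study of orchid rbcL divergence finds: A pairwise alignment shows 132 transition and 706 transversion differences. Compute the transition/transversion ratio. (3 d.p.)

R = 132/706 = 0.186968… ≈ 0.187 (to 3 d.p.).

0.187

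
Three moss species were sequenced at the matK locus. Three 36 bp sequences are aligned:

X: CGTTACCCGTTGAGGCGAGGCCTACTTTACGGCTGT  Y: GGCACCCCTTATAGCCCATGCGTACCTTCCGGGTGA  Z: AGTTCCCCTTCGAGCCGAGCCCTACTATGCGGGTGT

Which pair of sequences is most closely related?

X–Y: 15/36 differ, p = 0.417, d = 0.608.
X–Z: 9/36 differ, p = 0.250, d = 0.304.
Y–Z: 13/36 differ, p = 0.361, d = 0.493.
The smallest distance is between X and Z.

X and Z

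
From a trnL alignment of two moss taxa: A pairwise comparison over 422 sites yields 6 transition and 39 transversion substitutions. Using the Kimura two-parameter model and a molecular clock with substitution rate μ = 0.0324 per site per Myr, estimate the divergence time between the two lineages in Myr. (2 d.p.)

1.78

P = 6/422 ≈ 0.014218 and Q = 39/422 ≈ 0.092417.
Under the Kimura two-parameter model, d = −½ ln(1 − 2P − Q) − ¼ ln(1 − 2Q).
1 − 2P − Q = 0.879147, giving −½ ln(0.879147) = 0.064402.
1 − 2Q = 0.815166, giving −¼ ln(0.815166) = 0.051091.
d = 0.064402 + 0.051091 = 0.115493.
Under a molecular clock d = 2μt, so t = d/(2μ) = 0.115493 / (2 × 0.0324) = 1.78 Myr.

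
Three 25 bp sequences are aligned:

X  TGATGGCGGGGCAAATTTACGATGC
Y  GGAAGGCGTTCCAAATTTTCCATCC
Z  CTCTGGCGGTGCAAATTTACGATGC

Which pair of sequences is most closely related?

X and Z

X–Y: 8/25 differ, p = 0.320, d = 0.417.
X–Z: 4/25 differ, p = 0.160, d = 0.180.
Y–Z: 9/25 differ, p = 0.360, d = 0.490.
The smallest distance is between X and Z.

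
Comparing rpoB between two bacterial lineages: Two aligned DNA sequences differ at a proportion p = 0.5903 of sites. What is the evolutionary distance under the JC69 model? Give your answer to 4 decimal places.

d = −(3/4) ln(1 − 4p/3) = −0.75 ln(1 − 0.787067) = −0.75 ln(0.212933)
  = −0.75 × (-1.546778) = 1.160084 substitutions/site.

1.1601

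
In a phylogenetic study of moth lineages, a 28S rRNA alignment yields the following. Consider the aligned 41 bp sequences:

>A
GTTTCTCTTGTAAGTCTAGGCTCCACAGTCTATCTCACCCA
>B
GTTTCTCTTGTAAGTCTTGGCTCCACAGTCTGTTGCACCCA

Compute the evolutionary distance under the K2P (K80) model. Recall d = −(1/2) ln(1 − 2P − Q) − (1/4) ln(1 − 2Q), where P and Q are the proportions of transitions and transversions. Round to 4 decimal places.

Of 41 sites, 2 differences are transitions and 2 are transversions, so P = 2/41 ≈ 0.04878 and Q = 2/41 ≈ 0.04878.
Under the Kimura two-parameter model, d = −½ ln(1 − 2P − Q) − ¼ ln(1 − 2Q).
1 − 2P − Q = 0.85366, giving −½ ln(0.85366) = 0.079111.
1 − 2Q = 0.90244, giving −¼ ln(0.90244) = 0.025663.
d = 0.079111 + 0.025663 = 0.104774.

0.1048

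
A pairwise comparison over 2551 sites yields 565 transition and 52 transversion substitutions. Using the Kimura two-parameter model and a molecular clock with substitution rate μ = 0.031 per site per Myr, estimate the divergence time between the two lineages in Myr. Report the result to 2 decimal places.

5.19

P = 565/2551 ≈ 0.221482 and Q = 52/2551 ≈ 0.020384.
Under the Kimura two-parameter model, d = −½ ln(1 − 2P − Q) − ¼ ln(1 − 2Q).
1 − 2P − Q = 0.536652, giving −½ ln(0.536652) = 0.311203.
1 − 2Q = 0.959232, giving −¼ ln(0.959232) = 0.010406.
d = 0.311203 + 0.010406 = 0.321609.
Under a molecular clock d = 2μt, so t = d/(2μ) = 0.321609 / (2 × 0.031) = 5.19 Myr.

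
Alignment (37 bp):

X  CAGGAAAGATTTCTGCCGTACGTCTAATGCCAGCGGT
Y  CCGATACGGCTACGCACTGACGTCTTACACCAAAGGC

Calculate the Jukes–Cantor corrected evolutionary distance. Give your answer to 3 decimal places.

The sequences differ at 18 of 37 sites, so p = 18/37 ≈ 0.486486.
d = −(3/4) ln(1 − 4p/3) = −0.75 ln(1 − 0.648648) = −0.75 ln(0.351352)
  = −0.75 × (-1.045967) = 0.784475 substitutions/site.

0.784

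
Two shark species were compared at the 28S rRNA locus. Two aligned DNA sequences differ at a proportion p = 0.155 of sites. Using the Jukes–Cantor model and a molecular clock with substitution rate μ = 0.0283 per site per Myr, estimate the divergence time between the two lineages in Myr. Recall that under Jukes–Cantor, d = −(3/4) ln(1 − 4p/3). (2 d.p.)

d = −(3/4) ln(1 − 4p/3) = −0.75 ln(1 − 0.206667) = −0.75 ln(0.793333)
  = −0.75 × (-0.231512) = 0.173634 substitutions/site.
Under a molecular clock d = 2μt, so t = d/(2μ) = 0.173634 / (2 × 0.0283) = 3.07 Myr.

3.07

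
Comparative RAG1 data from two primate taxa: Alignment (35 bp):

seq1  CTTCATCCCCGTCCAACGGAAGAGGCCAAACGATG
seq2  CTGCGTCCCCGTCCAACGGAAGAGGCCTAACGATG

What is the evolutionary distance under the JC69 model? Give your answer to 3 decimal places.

The sequences differ at 3 of 35 sites (3, 5, 28), so p = 3/35 ≈ 0.085714.
d = −(3/4) ln(1 − 4p/3) = −0.75 ln(1 − 0.114285) = −0.75 ln(0.885715)
  = −0.75 × (-0.121360) = 0.091020 substitutions/site.

0.091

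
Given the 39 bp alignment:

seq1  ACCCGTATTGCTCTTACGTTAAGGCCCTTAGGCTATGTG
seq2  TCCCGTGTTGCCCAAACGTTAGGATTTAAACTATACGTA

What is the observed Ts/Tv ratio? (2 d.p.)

Transitions are A↔G and C↔T; transversions are all other mismatches.
Transitions: 9. Transversions: 8.
R = 9/8 = 1.125 ≈ 1.13 (to 2 d.p.).

1.13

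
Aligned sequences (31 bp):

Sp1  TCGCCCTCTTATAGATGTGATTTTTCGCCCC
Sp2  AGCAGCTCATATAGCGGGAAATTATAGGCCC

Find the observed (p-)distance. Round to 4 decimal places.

0.4516

The sequences differ at 14 of 31 positions.
p = 14/31 = 0.451612… ≈ 0.4516 (to 4 d.p.).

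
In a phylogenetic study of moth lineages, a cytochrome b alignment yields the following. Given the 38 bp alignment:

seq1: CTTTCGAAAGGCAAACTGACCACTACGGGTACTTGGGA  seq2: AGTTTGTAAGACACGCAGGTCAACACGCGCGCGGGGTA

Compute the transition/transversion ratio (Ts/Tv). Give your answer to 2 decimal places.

Transitions are A↔G and C↔T; transversions are all other mismatches.
Transitions: 8. Transversions: 10.
R = 8/10 = 0.80.

0.80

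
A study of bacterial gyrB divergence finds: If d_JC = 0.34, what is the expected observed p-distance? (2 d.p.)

0.27

p = (3/4)(1 − e^(−4d/3)) = 0.75 × (1 − e^(-0.453333)) = 0.75 × (1 − 0.635506) = 0.273371.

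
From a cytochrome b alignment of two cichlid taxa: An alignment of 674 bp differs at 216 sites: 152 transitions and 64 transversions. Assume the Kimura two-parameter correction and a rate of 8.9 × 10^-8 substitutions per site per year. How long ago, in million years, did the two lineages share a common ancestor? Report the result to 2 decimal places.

2.51

P = 152/674 ≈ 0.225519 and Q = 64/674 ≈ 0.094955.
Under the Kimura two-parameter model, d = −½ ln(1 − 2P − Q) − ¼ ln(1 − 2Q).
1 − 2P − Q = 0.454007, giving −½ ln(0.454007) = 0.394821.
1 − 2Q = 0.81009, giving −¼ ln(0.81009) = 0.052652.
d = 0.394821 + 0.052652 = 0.447473.
Under a molecular clock d = 2μt, so t = d/(2μ) = 0.447473 / (2 × 8.9 × 10^-8) = 2.51 million years.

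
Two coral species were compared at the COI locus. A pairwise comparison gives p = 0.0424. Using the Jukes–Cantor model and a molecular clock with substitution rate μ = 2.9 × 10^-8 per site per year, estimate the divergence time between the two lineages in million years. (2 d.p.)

d = −(3/4) ln(1 − 4p/3) = −0.75 ln(1 − 0.056533) = −0.75 ln(0.943467)
  = −0.75 × (-0.058194) = 0.043646 substitutions/site.
Under a molecular clock d = 2μt, so t = d/(2μ) = 0.043646 / (2 × 2.9 × 10^-8) = 0.75 million years.

0.75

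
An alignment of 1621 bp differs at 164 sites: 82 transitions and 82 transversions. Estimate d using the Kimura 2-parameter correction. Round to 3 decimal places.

P = 82/1621 ≈ 0.050586 and Q = 82/1621 ≈ 0.050586.
Under the Kimura two-parameter model, d = −½ ln(1 − 2P − Q) − ¼ ln(1 − 2Q).
1 − 2P − Q = 0.848242, giving −½ ln(0.848242) = 0.082295.
1 − 2Q = 0.898828, giving −¼ ln(0.898828) = 0.026666.
d = 0.082295 + 0.026666 = 0.108961.

0.109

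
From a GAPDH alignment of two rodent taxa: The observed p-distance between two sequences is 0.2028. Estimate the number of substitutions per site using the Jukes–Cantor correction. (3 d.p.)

d = −(3/4) ln(1 − 4p/3) = −0.75 ln(1 − 0.2704) = −0.75 ln(0.7296)
  = −0.75 × (-0.315259) = 0.236444 substitutions/site.

0.236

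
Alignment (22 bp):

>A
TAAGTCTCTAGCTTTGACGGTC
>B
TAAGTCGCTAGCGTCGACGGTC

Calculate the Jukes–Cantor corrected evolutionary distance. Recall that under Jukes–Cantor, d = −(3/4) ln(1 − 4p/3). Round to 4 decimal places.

The sequences differ at 3 of 22 sites (7, 13, 15), so p = 3/22 ≈ 0.136364.
d = −(3/4) ln(1 − 4p/3) = −0.75 ln(1 − 0.181819) = −0.75 ln(0.818181)
  = −0.75 × (-0.200672) = 0.150504 substitutions/site.

0.1505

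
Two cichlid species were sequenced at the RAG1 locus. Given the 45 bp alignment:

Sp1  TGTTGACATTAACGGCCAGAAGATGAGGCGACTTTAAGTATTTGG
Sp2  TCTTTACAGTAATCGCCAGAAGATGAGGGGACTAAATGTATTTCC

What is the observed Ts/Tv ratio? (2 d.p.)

Transitions are A↔G and C↔T; transversions are all other mismatches.
Transitions: 1. Transversions: 10.
R = 1/10 = 0.10.

0.10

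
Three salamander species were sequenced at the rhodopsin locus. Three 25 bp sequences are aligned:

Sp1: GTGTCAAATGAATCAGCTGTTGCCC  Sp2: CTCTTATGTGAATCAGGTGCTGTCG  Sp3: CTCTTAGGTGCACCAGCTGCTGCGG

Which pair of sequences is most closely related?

Sp2 and Sp3

Sp1–Sp2: 9/25 differ, p = 0.360, d = 0.490.
Sp1–Sp3: 10/25 differ, p = 0.400, d = 0.572.
Sp2–Sp3: 6/25 differ, p = 0.240, d = 0.289.
The smallest distance is between Sp2 and Sp3.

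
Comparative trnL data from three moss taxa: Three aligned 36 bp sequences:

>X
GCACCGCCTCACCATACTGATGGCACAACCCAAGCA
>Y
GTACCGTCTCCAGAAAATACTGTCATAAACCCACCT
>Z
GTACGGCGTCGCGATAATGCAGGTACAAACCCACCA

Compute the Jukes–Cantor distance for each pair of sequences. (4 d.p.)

X–Y: 15/36 sites differ → p ≈ 0.416667, d = −0.75 ln(1 − 0.555556) = 0.608198 ≈ 0.6082.
X–Z: 12/36 sites differ → p ≈ 0.333333, d = −0.75 ln(1 − 0.444444) = 0.440839 ≈ 0.4408.
Y–Z: 12/36 sites differ → p ≈ 0.333333, d = −0.75 ln(1 − 0.444444) = 0.440839 ≈ 0.4408.

d(X,Y) = 0.6082, d(X,Z) = 0.4408, d(Y,Z) = 0.4408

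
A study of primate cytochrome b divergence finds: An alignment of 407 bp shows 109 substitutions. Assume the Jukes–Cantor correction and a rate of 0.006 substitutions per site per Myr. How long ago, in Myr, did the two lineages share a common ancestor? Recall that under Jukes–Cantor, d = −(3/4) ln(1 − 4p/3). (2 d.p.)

p = 109/407 ≈ 0.267813.
d = −(3/4) ln(1 − 4p/3) = −0.75 ln(1 − 0.357084) = −0.75 ln(0.642916)
  = −0.75 × (-0.441741) = 0.331306 substitutions/site.
Under a molecular clock d = 2μt, so t = d/(2μ) = 0.331306 / (2 × 0.006) = 27.61 Myr.

27.61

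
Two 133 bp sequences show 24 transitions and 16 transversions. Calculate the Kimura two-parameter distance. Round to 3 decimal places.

P = 24/133 ≈ 0.180451 and Q = 16/133 ≈ 0.120301.
Under the Kimura two-parameter model, d = −½ ln(1 − 2P − Q) − ¼ ln(1 − 2Q).
1 − 2P − Q = 0.518797, giving −½ ln(0.518797) = 0.328121.
1 − 2Q = 0.759398, giving −¼ ln(0.759398) = 0.068807.
d = 0.328121 + 0.068807 = 0.396928.

0.397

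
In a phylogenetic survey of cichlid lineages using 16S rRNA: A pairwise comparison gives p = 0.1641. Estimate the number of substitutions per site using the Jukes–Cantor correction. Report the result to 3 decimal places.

d = −(3/4) ln(1 − 4p/3) = −0.75 ln(1 − 0.2188) = −0.75 ln(0.7812)
  = −0.75 × (-0.246924) = 0.185193 substitutions/site.

0.185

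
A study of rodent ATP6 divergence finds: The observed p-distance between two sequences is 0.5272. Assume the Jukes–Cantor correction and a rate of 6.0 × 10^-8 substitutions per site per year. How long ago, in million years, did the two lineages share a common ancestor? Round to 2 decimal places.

d = −(3/4) ln(1 − 4p/3) = −0.75 ln(1 − 0.702933) = −0.75 ln(0.297067)
  = −0.75 × (-1.213798) = 0.910349 substitutions/site.
Under a molecular clock d = 2μt, so t = d/(2μ) = 0.910349 / (2 × 6.0 × 10^-8) = 7.59 million years.

7.59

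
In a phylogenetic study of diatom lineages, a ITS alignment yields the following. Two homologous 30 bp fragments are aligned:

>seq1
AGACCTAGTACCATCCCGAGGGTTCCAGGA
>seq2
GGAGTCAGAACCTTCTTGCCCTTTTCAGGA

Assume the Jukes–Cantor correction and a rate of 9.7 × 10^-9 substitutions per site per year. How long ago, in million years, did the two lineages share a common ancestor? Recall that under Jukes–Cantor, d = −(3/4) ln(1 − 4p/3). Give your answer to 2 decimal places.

The sequences differ at 13 of 30 sites, so p = 13/30 ≈ 0.433333.
d = −(3/4) ln(1 − 4p/3) = −0.75 ln(1 − 0.577777) = −0.75 ln(0.422223)
  = −0.75 × (-0.862222) = 0.646667 substitutions/site.
Under a molecular clock d = 2μt, so t = d/(2μ) = 0.646667 / (2 × 9.7 × 10^-9) = 33.33 million years.

33.33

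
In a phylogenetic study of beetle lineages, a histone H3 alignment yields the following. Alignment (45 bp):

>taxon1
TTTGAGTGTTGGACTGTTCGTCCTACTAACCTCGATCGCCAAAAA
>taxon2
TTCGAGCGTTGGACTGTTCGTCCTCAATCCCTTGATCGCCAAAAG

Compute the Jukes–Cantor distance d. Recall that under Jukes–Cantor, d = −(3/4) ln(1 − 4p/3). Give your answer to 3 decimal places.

The sequences differ at 9 of 45 sites (3, 7, 25, 26, 27, 28, 29, 33, 45), so p = 9/45 = 0.2.
d = −(3/4) ln(1 − 4p/3) = −0.75 ln(1 − 0.266667) = −0.75 ln(0.733333)
  = −0.75 × (-0.310155) = 0.232616 substitutions/site.

0.233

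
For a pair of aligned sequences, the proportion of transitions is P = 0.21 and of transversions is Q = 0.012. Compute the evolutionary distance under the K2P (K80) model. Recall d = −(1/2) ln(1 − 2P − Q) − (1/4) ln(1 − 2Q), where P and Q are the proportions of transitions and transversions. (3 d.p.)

0.289

Under the Kimura two-parameter model, d = −½ ln(1 − 2P − Q) − ¼ ln(1 − 2Q).
1 − 2P − Q = 0.568, giving −½ ln(0.568) = 0.282817.
1 − 2Q = 0.976, giving −¼ ln(0.976) = 0.006073.
d = 0.282817 + 0.006073 = 0.288890.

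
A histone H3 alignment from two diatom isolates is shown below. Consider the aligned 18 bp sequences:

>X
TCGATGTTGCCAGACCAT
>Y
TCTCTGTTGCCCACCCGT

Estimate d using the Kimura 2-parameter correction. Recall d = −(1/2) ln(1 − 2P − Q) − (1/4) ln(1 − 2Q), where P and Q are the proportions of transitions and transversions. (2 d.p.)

0.44

Of 18 sites, 2 differences are transitions and 4 are transversions, so P = 2/18 ≈ 0.111111 and Q = 4/18 ≈ 0.222222.
Under the Kimura two-parameter model, d = −½ ln(1 − 2P − Q) − ¼ ln(1 − 2Q).
1 − 2P − Q = 0.555556, giving −½ ln(0.555556) = 0.293893.
1 − 2Q = 0.555556, giving −¼ ln(0.555556) = 0.146946.
d = 0.293893 + 0.146946 = 0.440839.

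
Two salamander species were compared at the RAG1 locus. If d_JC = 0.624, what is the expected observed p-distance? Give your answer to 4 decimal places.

p = (3/4)(1 − e^(−4d/3)) = 0.75 × (1 − e^(-0.832)) = 0.75 × (1 − 0.435178) = 0.423617.

0.4236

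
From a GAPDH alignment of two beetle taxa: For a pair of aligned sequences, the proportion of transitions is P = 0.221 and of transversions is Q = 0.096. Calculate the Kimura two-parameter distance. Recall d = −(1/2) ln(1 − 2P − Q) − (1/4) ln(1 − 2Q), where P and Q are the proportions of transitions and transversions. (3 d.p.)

0.439

Under the Kimura two-parameter model, d = −½ ln(1 − 2P − Q) − ¼ ln(1 − 2Q).
1 − 2P − Q = 0.462, giving −½ ln(0.462) = 0.386095.
1 − 2Q = 0.808, giving −¼ ln(0.808) = 0.053298.
d = 0.386095 + 0.053298 = 0.439393.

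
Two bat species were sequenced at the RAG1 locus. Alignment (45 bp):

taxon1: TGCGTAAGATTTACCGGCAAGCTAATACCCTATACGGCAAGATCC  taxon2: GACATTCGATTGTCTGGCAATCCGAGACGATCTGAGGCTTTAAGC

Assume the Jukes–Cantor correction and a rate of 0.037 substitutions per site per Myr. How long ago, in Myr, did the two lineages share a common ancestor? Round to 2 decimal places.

The sequences differ at 22 of 45 sites, so p = 22/45 ≈ 0.488889.
d = −(3/4) ln(1 − 4p/3) = −0.75 ln(1 − 0.651852) = −0.75 ln(0.348148)
  = −0.75 × (-1.055128) = 0.791346 substitutions/site.
Under a molecular clock d = 2μt, so t = d/(2μ) = 0.791346 / (2 × 0.037) = 10.69 Myr.

10.69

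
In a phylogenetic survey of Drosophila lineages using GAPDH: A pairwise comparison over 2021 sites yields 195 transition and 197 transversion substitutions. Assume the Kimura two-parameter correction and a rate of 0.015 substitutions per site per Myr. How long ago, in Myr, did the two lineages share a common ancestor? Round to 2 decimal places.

P = 195/2021 ≈ 0.096487 and Q = 197/2021 ≈ 0.097476.
Under the Kimura two-parameter model, d = −½ ln(1 − 2P − Q) − ¼ ln(1 − 2Q).
1 − 2P − Q = 0.70955, giving −½ ln(0.70955) = 0.171562.
1 − 2Q = 0.805048, giving −¼ ln(0.805048) = 0.054213.
d = 0.171562 + 0.054213 = 0.225775.
Under a molecular clock d = 2μt, so t = d/(2μ) = 0.225775 / (2 × 0.015) = 7.53 Myr.

7.53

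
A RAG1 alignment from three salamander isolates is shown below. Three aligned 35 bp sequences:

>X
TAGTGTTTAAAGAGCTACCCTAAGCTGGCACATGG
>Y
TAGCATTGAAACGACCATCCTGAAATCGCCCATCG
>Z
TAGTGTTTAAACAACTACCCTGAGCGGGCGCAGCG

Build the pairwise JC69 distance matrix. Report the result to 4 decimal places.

d(X,Y) = 0.5716, d(X,Z) = 0.2326, d(Y,Z) = 0.4582

X–Y: 14/35 sites differ → p = 0.4, d = −0.75 ln(1 − 0.533333) = 0.571605 ≈ 0.5716.
X–Z: 7/35 sites differ → p = 0.2, d = −0.75 ln(1 − 0.266667) = 0.232617 ≈ 0.2326.
Y–Z: 12/35 sites differ → p ≈ 0.342857, d = −0.75 ln(1 − 0.457143) = 0.458182 ≈ 0.4582.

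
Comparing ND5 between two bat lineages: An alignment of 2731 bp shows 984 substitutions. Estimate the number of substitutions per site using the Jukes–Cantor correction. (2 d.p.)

p = 984/2731 ≈ 0.360308.
d = −(3/4) ln(1 − 4p/3) = −0.75 ln(1 − 0.480411) = −0.75 ln(0.519589)
  = −0.75 × (-0.654717) = 0.491038 substitutions/site.

0.49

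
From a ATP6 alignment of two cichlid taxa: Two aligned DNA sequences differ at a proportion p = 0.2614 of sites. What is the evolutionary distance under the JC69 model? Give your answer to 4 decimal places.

d = −(3/4) ln(1 − 4p/3) = −0.75 ln(1 − 0.348533) = −0.75 ln(0.651467)
  = −0.75 × (-0.428529) = 0.321397 substitutions/site.

0.3214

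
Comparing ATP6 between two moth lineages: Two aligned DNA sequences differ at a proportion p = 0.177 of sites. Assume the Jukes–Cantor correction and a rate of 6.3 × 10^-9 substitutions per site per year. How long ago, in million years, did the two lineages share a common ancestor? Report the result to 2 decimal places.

16.02

d = −(3/4) ln(1 − 4p/3) = −0.75 ln(1 − 0.236) = −0.75 ln(0.764)
  = −0.75 × (-0.269187) = 0.201890 substitutions/site.
Under a molecular clock d = 2μt, so t = d/(2μ) = 0.201890 / (2 × 6.3 × 10^-9) = 16.02 million years.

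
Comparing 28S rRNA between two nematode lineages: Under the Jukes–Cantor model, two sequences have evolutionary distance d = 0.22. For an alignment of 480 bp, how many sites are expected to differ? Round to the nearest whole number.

Invert JC69: p = (3/4)(1 − e^(−4d/3)) = 0.75 × (1 − e^(-0.293333)) = 0.75 × (1 − 0.745774) = 0.190670.
Expected differing sites = pL ≈ 0.190670 × 480 = 91.5216 ≈ 92.

92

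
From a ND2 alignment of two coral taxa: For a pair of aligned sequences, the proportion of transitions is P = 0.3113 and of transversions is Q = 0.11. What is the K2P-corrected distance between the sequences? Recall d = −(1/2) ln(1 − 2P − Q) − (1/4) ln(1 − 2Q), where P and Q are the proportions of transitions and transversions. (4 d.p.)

Under the Kimura two-parameter model, d = −½ ln(1 − 2P − Q) − ¼ ln(1 − 2Q).
1 − 2P − Q = 0.2674, giving −½ ln(0.2674) = 0.659505.
1 − 2Q = 0.78, giving −¼ ln(0.78) = 0.062115.
d = 0.659505 + 0.062115 = 0.721620.

0.7216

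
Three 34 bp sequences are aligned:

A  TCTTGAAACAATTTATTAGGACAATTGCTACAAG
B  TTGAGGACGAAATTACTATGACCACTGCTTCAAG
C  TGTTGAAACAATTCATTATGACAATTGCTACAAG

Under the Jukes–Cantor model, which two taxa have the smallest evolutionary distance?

A and C

A–B: 12/34 differ, p = 0.353, d = 0.477.
A–C: 3/34 differ, p = 0.088, d = 0.094.
B–C: 12/34 differ, p = 0.353, d = 0.477.
The smallest distance is between A and C.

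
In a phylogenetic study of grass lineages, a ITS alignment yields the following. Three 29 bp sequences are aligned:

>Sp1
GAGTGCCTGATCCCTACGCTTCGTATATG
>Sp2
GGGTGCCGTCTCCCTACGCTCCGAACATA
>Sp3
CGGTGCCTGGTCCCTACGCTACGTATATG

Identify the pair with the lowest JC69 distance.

Sp1–Sp2: 8/29 differ, p = 0.276, d = 0.344.
Sp1–Sp3: 4/29 differ, p = 0.138, d = 0.152.
Sp2–Sp3: 8/29 differ, p = 0.276, d = 0.344.
The smallest distance is between Sp1 and Sp3.

Sp1 and Sp3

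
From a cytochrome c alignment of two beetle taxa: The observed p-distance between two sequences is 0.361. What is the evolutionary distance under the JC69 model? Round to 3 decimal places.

d = −(3/4) ln(1 − 4p/3) = −0.75 ln(1 − 0.481333) = −0.75 ln(0.518667)
  = −0.75 × (-0.656493) = 0.492370 substitutions/site.

0.492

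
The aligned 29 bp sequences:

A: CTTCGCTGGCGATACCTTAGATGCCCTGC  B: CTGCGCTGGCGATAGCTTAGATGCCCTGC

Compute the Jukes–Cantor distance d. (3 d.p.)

The sequences differ at 2 of 29 sites (3, 15), so p = 2/29 ≈ 0.068966.
d = −(3/4) ln(1 − 4p/3) = −0.75 ln(1 − 0.091955) = −0.75 ln(0.908045)
  = −0.75 × (-0.096461) = 0.072346 substitutions/site.

0.072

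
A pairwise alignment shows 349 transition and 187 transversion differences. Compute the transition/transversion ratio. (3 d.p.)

R = 349/187 = 1.866310… ≈ 1.866 (to 3 d.p.).

1.866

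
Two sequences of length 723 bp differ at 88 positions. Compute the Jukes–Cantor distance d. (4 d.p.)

p = 88/723 ≈ 0.121715.
d = −(3/4) ln(1 − 4p/3) = −0.75 ln(1 − 0.162287) = −0.75 ln(0.837713)
  = −0.75 × (-0.177080) = 0.132810 substitutions/site.

0.1328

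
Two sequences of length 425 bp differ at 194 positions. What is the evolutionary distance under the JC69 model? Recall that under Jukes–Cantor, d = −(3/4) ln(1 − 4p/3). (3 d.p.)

0.704

p = 194/425 ≈ 0.456471.
d = −(3/4) ln(1 − 4p/3) = −0.75 ln(1 − 0.608628) = −0.75 ln(0.391372)
  = −0.75 × (-0.938097) = 0.703573 substitutions/site.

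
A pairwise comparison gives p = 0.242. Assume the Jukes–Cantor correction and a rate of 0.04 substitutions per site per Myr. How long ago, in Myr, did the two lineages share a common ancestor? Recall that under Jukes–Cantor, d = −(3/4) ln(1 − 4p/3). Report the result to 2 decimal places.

d = −(3/4) ln(1 − 4p/3) = −0.75 ln(1 − 0.322667) = −0.75 ln(0.677333)
  = −0.75 × (-0.389592) = 0.292194 substitutions/site.
Under a molecular clock d = 2μt, so t = d/(2μ) = 0.292194 / (2 × 0.04) = 3.65 Myr.

3.65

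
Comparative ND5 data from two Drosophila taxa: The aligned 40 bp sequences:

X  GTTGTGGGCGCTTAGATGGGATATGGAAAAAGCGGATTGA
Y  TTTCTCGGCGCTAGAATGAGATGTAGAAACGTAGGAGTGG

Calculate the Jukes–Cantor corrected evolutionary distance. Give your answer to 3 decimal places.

0.520

The sequences differ at 15 of 40 sites, so p = 15/40 = 0.375.
d = −(3/4) ln(1 − 4p/3) = −0.75 ln(1 − 0.5) = −0.75 ln(0.5)
  = −0.75 × (-0.693147) = 0.519860 substitutions/site.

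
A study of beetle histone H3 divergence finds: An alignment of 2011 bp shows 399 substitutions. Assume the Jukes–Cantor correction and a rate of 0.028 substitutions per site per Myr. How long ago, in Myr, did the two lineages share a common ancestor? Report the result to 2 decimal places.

4.12

p = 399/2011 ≈ 0.198409.
d = −(3/4) ln(1 − 4p/3) = −0.75 ln(1 − 0.264545) = −0.75 ln(0.735455)
  = −0.75 × (-0.307266) = 0.230450 substitutions/site.
Under a molecular clock d = 2μt, so t = d/(2μ) = 0.230450 / (2 × 0.028) = 4.12 Myr.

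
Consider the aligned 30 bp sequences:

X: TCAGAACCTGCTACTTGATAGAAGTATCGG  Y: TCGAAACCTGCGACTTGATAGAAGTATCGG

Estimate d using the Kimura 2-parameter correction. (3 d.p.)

Of 30 sites, 2 differences are transitions and 1 are transversions, so P = 2/30 ≈ 0.066667 and Q = 1/30 ≈ 0.033333.
Under the Kimura two-parameter model, d = −½ ln(1 − 2P − Q) − ¼ ln(1 − 2Q).
1 − 2P − Q = 0.833333, giving −½ ln(0.833333) = 0.091161.
1 − 2Q = 0.933334, giving −¼ ln(0.933334) = 0.017248.
d = 0.091161 + 0.017248 = 0.108409.

0.108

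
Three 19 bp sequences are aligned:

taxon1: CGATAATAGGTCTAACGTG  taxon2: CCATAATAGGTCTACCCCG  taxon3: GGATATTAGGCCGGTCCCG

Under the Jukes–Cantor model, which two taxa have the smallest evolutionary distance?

taxon1–taxon2: 4/19 differ, p = 0.211, d = 0.247.
taxon1–taxon3: 8/19 differ, p = 0.421, d = 0.618.
taxon2–taxon3: 7/19 differ, p = 0.368, d = 0.507.
The smallest distance is between taxon1 and taxon2.

taxon1 and taxon2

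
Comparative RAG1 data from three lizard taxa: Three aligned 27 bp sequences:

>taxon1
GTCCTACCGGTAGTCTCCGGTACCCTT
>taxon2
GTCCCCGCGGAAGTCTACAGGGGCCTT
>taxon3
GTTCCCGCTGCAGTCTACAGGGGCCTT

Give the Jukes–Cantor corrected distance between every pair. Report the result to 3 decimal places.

taxon1–taxon2: 9/27 sites differ → p ≈ 0.333333, d = −0.75 ln(1 − 0.444444) = 0.440839 ≈ 0.441.
taxon1–taxon3: 11/27 sites differ → p ≈ 0.407407, d = −0.75 ln(1 − 0.543209) = 0.587647 ≈ 0.588.
taxon2–taxon3: 3/27 sites differ → p ≈ 0.111111, d = −0.75 ln(1 − 0.148148) = 0.120257 ≈ 0.120.

d(taxon1,taxon2) = 0.441, d(taxon1,taxon3) = 0.588, d(taxon2,taxon3) = 0.120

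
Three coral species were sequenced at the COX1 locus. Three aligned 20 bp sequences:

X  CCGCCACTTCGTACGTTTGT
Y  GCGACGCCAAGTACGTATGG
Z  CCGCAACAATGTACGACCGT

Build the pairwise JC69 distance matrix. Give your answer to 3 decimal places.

d(X,Y) = 0.572, d(X,Z) = 0.471, d(Y,Z) = 0.824

X–Y: 8/20 sites differ → p = 0.4, d = −0.75 ln(1 − 0.533333) = 0.571605 ≈ 0.572.
X–Z: 7/20 sites differ → p = 0.35, d = −0.75 ln(1 − 0.466667) = 0.471457 ≈ 0.471.
Y–Z: 10/20 sites differ → p = 0.5, d = −0.75 ln(1 − 0.666667) = 0.823960 ≈ 0.824.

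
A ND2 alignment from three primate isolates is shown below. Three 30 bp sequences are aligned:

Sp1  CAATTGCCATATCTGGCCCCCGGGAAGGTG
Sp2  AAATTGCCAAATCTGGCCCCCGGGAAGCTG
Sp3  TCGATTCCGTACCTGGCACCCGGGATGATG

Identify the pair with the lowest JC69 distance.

Sp1 and Sp2

Sp1–Sp2: 3/30 differ, p = 0.100, d = 0.107.
Sp1–Sp3: 10/30 differ, p = 0.333, d = 0.441.
Sp2–Sp3: 11/30 differ, p = 0.367, d = 0.503.
The smallest distance is between Sp1 and Sp2.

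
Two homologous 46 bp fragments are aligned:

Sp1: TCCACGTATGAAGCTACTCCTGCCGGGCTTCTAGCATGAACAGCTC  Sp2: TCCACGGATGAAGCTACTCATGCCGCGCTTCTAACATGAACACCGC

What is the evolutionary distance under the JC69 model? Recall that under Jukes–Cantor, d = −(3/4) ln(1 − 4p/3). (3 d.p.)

0.143

The sequences differ at 6 of 46 sites (7, 20, 26, 34, 43, 45), so p = 6/46 ≈ 0.130435.
d = −(3/4) ln(1 − 4p/3) = −0.75 ln(1 − 0.173913) = −0.75 ln(0.826087)
  = −0.75 × (-0.191055) = 0.143291 substitutions/site.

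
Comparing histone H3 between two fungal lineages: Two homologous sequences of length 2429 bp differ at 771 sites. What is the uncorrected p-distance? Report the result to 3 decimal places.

0.317

p = 771/2429 = 0.317414… ≈ 0.317 (to 3 d.p.).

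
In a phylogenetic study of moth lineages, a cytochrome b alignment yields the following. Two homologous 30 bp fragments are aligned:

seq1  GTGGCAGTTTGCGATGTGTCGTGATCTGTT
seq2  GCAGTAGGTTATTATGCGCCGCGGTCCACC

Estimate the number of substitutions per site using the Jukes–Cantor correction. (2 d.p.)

The sequences differ at 15 of 30 sites, so p = 15/30 = 0.5.
d = −(3/4) ln(1 − 4p/3) = −0.75 ln(1 − 0.666667) = −0.75 ln(0.333333)
  = −0.75 × (-1.098613) = 0.823960 substitutions/site.

0.82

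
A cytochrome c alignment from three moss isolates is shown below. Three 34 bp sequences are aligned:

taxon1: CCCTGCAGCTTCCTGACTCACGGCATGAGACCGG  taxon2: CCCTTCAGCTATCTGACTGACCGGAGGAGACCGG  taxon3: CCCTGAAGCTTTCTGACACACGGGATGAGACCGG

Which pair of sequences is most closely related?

taxon1–taxon2: 7/34 differ, p = 0.206, d = 0.241.
taxon1–taxon3: 4/34 differ, p = 0.118, d = 0.128.
taxon2–taxon3: 7/34 differ, p = 0.206, d = 0.241.
The smallest distance is between taxon1 and taxon3.

taxon1 and taxon3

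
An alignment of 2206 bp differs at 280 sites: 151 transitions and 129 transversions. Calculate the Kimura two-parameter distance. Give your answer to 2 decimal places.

P = 151/2206 ≈ 0.06845 and Q = 129/2206 ≈ 0.058477.
Under the Kimura two-parameter model, d = −½ ln(1 − 2P − Q) − ¼ ln(1 − 2Q).
1 − 2P − Q = 0.804623, giving −½ ln(0.804623) = 0.108691.
1 − 2Q = 0.883046, giving −¼ ln(0.883046) = 0.031094.
d = 0.108691 + 0.031094 = 0.139785.

0.14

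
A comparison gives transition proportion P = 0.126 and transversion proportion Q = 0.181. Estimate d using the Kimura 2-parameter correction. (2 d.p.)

Under the Kimura two-parameter model, d = −½ ln(1 − 2P − Q) − ¼ ln(1 − 2Q).
1 − 2P − Q = 0.567, giving −½ ln(0.567) = 0.283698.
1 − 2Q = 0.638, giving −¼ ln(0.638) = 0.112354.
d = 0.283698 + 0.112354 = 0.396052.

0.40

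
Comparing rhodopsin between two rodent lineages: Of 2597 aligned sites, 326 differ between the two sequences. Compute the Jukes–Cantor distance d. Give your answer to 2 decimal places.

p = 326/2597 ≈ 0.125529.
d = −(3/4) ln(1 − 4p/3) = −0.75 ln(1 − 0.167372) = −0.75 ln(0.832628)
  = −0.75 × (-0.183168) = 0.137376 substitutions/site.

0.14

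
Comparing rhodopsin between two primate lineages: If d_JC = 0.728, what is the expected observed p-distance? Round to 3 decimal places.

p = (3/4)(1 − e^(−4d/3)) = 0.75 × (1 − e^(-0.970667)) = 0.75 × (1 − 0.378830) = 0.465878.

0.466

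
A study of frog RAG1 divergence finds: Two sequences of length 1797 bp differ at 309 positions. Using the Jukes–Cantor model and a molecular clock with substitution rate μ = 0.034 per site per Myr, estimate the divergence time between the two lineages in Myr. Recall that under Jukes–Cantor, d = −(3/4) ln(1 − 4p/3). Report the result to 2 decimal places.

p = 309/1797 ≈ 0.171953.
d = −(3/4) ln(1 − 4p/3) = −0.75 ln(1 − 0.229271) = −0.75 ln(0.770729)
  = −0.75 × (-0.260418) = 0.195314 substitutions/site.
Under a molecular clock d = 2μt, so t = d/(2μ) = 0.195314 / (2 × 0.034) = 2.87 Myr.

2.87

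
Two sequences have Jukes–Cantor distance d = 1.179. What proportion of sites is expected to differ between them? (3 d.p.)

p = (3/4)(1 − e^(−4d/3)) = 0.75 × (1 − e^(-1.572)) = 0.75 × (1 − 0.207630) = 0.594278.

0.594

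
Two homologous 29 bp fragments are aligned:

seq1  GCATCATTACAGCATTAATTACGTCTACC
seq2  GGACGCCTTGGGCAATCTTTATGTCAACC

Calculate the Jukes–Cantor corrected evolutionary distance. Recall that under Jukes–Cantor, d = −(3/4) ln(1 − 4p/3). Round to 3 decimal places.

The sequences differ at 13 of 29 sites, so p = 13/29 ≈ 0.448276.
d = −(3/4) ln(1 − 4p/3) = −0.75 ln(1 − 0.597701) = −0.75 ln(0.402299)
  = −0.75 × (-0.910560) = 0.682920 substitutions/site.

0.683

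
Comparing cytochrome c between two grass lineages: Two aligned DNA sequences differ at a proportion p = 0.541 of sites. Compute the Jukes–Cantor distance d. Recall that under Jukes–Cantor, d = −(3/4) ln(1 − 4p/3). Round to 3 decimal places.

d = −(3/4) ln(1 − 4p/3) = −0.75 ln(1 − 0.721333) = −0.75 ln(0.278667)
  = −0.75 × (-1.277738) = 0.958304 substitutions/site.

0.958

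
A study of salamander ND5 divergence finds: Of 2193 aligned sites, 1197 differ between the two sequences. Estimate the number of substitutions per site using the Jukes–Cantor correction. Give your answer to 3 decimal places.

p = 1197/2193 ≈ 0.545828.
d = −(3/4) ln(1 − 4p/3) = −0.75 ln(1 − 0.727771) = −0.75 ln(0.272229)
  = −0.75 × (-1.301112) = 0.975834 substitutions/site.

0.976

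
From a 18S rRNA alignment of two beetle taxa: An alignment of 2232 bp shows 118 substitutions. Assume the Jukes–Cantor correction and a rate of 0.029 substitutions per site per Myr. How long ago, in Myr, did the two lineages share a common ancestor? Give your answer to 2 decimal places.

0.95

p = 118/2232 ≈ 0.052867.
d = −(3/4) ln(1 − 4p/3) = −0.75 ln(1 − 0.070489) = −0.75 ln(0.929511)
  = −0.75 × (-0.073097) = 0.054823 substitutions/site.
Under a molecular clock d = 2μt, so t = d/(2μ) = 0.054823 / (2 × 0.029) = 0.95 Myr.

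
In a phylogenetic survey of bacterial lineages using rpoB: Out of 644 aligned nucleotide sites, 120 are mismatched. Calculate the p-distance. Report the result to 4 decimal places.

p = 120/644 = 0.186335… ≈ 0.1863 (to 4 d.p.).

0.1863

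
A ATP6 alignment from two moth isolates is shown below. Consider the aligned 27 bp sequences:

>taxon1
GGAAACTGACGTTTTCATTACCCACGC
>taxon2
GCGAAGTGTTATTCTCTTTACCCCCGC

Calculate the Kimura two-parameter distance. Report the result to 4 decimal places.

Of 27 sites, 4 differences are transitions and 5 are transversions, so P = 4/27 ≈ 0.148148 and Q = 5/27 ≈ 0.185185.
Under the Kimura two-parameter model, d = −½ ln(1 − 2P − Q) − ¼ ln(1 − 2Q).
1 − 2P − Q = 0.518519, giving −½ ln(0.518519) = 0.328389.
1 − 2Q = 0.62963, giving −¼ ln(0.62963) = 0.115656.
d = 0.328389 + 0.115656 = 0.444045.

0.4440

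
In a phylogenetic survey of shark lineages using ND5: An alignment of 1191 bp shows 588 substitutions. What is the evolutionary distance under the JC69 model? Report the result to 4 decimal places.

0.8053

p = 588/1191 ≈ 0.493703.
d = −(3/4) ln(1 − 4p/3) = −0.75 ln(1 − 0.658271) = −0.75 ln(0.341729)
  = −0.75 × (-1.073737) = 0.805303 substitutions/site.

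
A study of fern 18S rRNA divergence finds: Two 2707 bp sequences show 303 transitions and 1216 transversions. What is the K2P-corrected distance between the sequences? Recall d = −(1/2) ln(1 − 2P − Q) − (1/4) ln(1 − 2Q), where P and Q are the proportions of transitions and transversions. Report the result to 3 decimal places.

1.131

P = 303/2707 ≈ 0.111932 and Q = 1216/2707 ≈ 0.449206.
Under the Kimura two-parameter model, d = −½ ln(1 − 2P − Q) − ¼ ln(1 − 2Q).
1 − 2P − Q = 0.32693, giving −½ ln(0.32693) = 0.559005.
1 − 2Q = 0.101588, giving −¼ ln(0.101588) = 0.571707.
d = 0.559005 + 0.571707 = 1.130712.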